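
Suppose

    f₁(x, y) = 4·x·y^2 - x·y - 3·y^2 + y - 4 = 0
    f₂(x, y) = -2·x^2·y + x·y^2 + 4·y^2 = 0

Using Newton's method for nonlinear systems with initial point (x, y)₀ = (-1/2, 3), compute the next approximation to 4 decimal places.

At (-1/2, 3): F = (-44.5000, 30.0000).
Jacobian J = [[4·y^2 - y, 8·x·y - x - 6·y + 1], [-4·x·y + y^2, -2·x^2 + 2·x·y + 8·y]].
At the point, J = [[33.0000, -28.5000], [15.0000, 20.5000]] (det J = 1104.0000).
Solving J·Δ = −F gives Δ = (0.0519, -1.5014).
Then the next iterate is (x, y)₁ = (-0.4481, 1.4986).

(-0.4481, 1.4986)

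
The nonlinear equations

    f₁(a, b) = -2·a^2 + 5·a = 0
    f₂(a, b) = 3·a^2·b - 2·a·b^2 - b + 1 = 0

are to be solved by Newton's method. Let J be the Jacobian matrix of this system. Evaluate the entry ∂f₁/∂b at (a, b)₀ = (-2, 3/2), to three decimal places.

∂f₁/∂b = 0.
At (-2, 3/2) this is 0.000.

0.000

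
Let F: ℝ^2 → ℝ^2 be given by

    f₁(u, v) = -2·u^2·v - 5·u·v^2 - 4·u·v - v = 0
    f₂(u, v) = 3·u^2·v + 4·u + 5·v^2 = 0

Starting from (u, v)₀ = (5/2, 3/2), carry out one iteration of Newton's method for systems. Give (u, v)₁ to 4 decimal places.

(0.8468, 1.3351)

At (5/2, 3/2): F = (-63.3750, 49.3750).
Jacobian J = [[-4·u·v - 5·v^2 - 4·v, -2·u^2 - 10·u·v - 4·u - 1], [6·u·v + 4, 3·u^2 + 10·v]].
At the point, J = [[-32.2500, -61.0000], [26.5000, 33.7500]] (det J = 528.0625).
Solving J·Δ = −F gives Δ = (-1.6532, -0.1649).
Then the next iterate is (u, v)₁ = (0.8468, 1.3351).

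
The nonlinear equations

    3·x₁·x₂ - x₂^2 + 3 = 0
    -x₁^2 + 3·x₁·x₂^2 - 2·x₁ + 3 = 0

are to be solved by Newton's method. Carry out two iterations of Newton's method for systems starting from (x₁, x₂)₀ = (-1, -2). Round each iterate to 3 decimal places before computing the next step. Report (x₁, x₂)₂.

At (-1, -2): F = (5.000, -8.000).
Jacobian J = [[3·x₂, 3·x₁ - 2·x₂], [-2·x₁ + 3·x₂^2 - 2, 6·x₁·x₂]].
At the point, J = [[-6.000, 1.000], [12.000, 12.000]] (det J = -84.000).
Solving J·Δ = −F gives Δ = (0.810, -0.143).
Then the next iterate is (x₁, x₂)₁ = (-0.190, -2.143).
Round to (-0.190, -2.143) and repeat: F = (-0.37094, 0.72620), J = [[-6.429, 3.716], [12.15735, 2.44302]].
Δ = (-0.059, -0.003), so (x₁, x₂)₂ = (-0.249, -2.146).

(-0.249, -2.146)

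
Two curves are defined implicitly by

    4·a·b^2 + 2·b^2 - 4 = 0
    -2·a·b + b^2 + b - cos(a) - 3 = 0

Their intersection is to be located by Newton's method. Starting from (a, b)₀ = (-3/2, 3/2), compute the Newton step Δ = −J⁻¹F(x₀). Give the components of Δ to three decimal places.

At (-3/2, 3/2): F = (-13.000, 5.17926).
Jacobian J = [[4·b^2, 8·a·b + 4·b], [-2·b + sin(a), -2·a + 2·b + 1]].
At the point, J = [[9.000, -12.000], [-3.99749, 7.000]] (det J = 15.03006).
Solving J·Δ = −F gives Δ = (1.919, 0.356).

(1.919, 0.356)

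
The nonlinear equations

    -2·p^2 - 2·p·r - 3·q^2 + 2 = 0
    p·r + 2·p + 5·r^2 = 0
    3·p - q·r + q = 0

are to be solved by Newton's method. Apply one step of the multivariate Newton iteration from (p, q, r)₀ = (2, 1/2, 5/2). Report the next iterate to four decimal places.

At (2, 1/2, 5/2): F = (-16.7500, 40.2500, 5.2500).
Jacobian J = [[-4·p - 2·r, -6·q, -2·p], [r + 2, 0, p + 10·r], [3, -r + 1, -q]].
At the point, J = [[-13.0000, -3.0000, -4.0000], [4.5000, 0.0000, 27.0000], [3.0000, -1.5000, -0.5000]] (det J = -749.2500).
Solving J·Δ = −F gives Δ = (-1.2312, 1.4660, -1.2855).
Then the next iterate is (p, q, r)₁ = (0.7688, 1.9660, 1.2145).

(0.7688, 1.9660, 1.2145)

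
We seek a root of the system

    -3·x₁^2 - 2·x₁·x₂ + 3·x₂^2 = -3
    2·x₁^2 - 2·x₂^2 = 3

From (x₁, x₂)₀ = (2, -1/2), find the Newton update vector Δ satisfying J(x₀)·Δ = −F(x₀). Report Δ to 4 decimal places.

At (2, -1/2): F = (-6.2500, 4.5000).
Jacobian J = [[-6·x₁ - 2·x₂, -2·x₁ + 6·x₂], [4·x₁, -4·x₂]].
At the point, J = [[-11.0000, -7.0000], [8.0000, 2.0000]] (det J = 34.0000).
Solving J·Δ = −F gives Δ = (-0.5588, -0.0147).

(-0.5588, -0.0147)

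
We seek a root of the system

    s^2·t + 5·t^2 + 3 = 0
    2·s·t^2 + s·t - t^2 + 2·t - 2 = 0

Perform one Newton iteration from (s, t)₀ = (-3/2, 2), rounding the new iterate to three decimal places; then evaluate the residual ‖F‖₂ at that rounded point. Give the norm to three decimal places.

8.528

At (-3/2, 2): F = (27.500, -17.000).
Jacobian J = [[2·s·t, s^2 + 10·t], [2·t^2 + t, 4·s·t + s - 2·t + 2]].
At the point, J = [[-6.000, 22.250], [10.000, -15.500]] (det J = -129.500).
Solving J·Δ = −F gives Δ = (-0.371, -1.336).
Then the next iterate is (s, t)₁ = (-1.871, 0.664).
Re-evaluating at (-1.871, 0.664): F = (7.52891, -4.00507), so ‖F‖₂ = 8.528.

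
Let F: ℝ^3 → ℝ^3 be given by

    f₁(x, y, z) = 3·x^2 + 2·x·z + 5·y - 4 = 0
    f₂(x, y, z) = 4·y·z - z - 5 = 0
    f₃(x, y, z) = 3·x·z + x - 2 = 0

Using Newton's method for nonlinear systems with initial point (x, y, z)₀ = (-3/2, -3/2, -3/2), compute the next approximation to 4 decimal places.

At (-3/2, -3/2, -3/2): F = (-0.2500, 5.5000, 3.2500).
Jacobian J = [[6·x + 2·z, 5, 2·x], [0, 4·z, 4·y - 1], [3·z + 1, 0, 3·x]].
At the point, J = [[-12.0000, 5.0000, -3.0000], [0.0000, -6.0000, -7.0000], [-3.5000, 0.0000, -4.5000]] (det J = -138.5000).
Solving J·Δ = −F gives Δ = (-0.3989, -0.2879, 1.0325).
Then the next iterate is (x, y, z)₁ = (-1.8989, -1.7879, -0.4675).

(-1.8989, -1.7879, -0.4675)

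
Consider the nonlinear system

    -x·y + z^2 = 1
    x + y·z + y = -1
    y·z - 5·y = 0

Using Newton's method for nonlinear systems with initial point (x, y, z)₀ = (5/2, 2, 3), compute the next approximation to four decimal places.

(4.8065, -0.9677, 2.0323)

At (5/2, 2, 3): F = (3.0000, 11.5000, -4.0000).
Jacobian J = [[-y, -x, 2·z], [1, z + 1, y], [0, z - 5, y]].
At the point, J = [[-2.0000, -2.5000, 6.0000], [1.0000, 4.0000, 2.0000], [0.0000, -2.0000, 2.0000]] (det J = -31.0000).
Solving J·Δ = −F gives Δ = (2.3065, -2.9677, -0.9677).
Then the next iterate is (x, y, z)₁ = (4.8065, -0.9677, 2.0323).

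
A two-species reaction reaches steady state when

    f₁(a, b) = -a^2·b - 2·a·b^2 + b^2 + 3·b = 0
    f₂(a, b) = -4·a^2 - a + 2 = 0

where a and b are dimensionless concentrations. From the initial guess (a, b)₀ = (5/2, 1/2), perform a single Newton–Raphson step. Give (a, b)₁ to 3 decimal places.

At (5/2, 1/2): F = (-2.625, -25.500).
Jacobian J = [[-2·a·b - 2·b^2, -a^2 - 4·a·b + 2·b + 3], [-8·a - 1, 0]].
At the point, J = [[-3.000, -7.250], [-21.000, 0.000]] (det J = -152.250).
Solving J·Δ = −F gives Δ = (-1.214, 0.140).
Then the next iterate is (a, b)₁ = (1.286, 0.640).

(1.286, 0.640)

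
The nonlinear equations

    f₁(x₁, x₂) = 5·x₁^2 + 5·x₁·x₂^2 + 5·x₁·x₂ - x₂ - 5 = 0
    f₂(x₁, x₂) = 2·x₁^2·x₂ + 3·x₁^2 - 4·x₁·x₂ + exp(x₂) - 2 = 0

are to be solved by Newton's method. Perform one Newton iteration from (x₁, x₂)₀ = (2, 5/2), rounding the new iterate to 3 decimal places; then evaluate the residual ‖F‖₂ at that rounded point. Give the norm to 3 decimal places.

30.460

At (2, 5/2): F = (100.000, 22.18249).
Jacobian J = [[10·x₁ + 5·x₂^2 + 5·x₂, 10·x₁·x₂ + 5·x₁ - 1], [4·x₁·x₂ + 6·x₁ - 4·x₂, 2·x₁^2 - 4·x₁ + exp(x₂)]].
At the point, J = [[63.750, 59.000], [22.000, 12.18249]] (det J = -521.36601).
Solving J·Δ = −F gives Δ = (-0.174, -1.507).
Then the next iterate is (x₁, x₂)₁ = (1.826, 0.993).
Re-evaluating at (1.826, 0.993): F = (28.74710, 10.07115), so ‖F‖₂ = 30.460.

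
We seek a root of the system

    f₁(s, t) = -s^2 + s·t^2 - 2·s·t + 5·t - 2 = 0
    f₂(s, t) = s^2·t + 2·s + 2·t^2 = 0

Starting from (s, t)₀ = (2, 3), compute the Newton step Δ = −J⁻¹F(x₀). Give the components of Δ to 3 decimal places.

(-1.020, -1.232)

At (2, 3): F = (15.000, 34.000).
Jacobian J = [[-2·s + t^2 - 2·t, 2·s·t - 2·s + 5], [2·s·t + 2, s^2 + 4·t]].
At the point, J = [[-1.000, 13.000], [14.000, 16.000]] (det J = -198.000).
Solving J·Δ = −F gives Δ = (-1.020, -1.232).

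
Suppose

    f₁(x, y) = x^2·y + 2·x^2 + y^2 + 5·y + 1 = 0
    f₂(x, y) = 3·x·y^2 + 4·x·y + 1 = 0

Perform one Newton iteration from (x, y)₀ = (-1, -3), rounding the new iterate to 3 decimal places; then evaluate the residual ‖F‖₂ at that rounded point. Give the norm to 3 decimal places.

122.873

At (-1, -3): F = (-6.000, -14.000).
Jacobian J = [[2·x·y + 4·x, x^2 + 2·y + 5], [3·y^2 + 4·y, 6·x·y + 4·x]].
At the point, J = [[2.000, 0.000], [15.000, 14.000]] (det J = 28.000).
Solving J·Δ = −F gives Δ = (3.000, -2.214).
Then the next iterate is (x, y)₁ = (2.000, -5.214).
Re-evaluating at (2.000, -5.214): F = (-10.74020, 122.40278), so ‖F‖₂ = 122.873.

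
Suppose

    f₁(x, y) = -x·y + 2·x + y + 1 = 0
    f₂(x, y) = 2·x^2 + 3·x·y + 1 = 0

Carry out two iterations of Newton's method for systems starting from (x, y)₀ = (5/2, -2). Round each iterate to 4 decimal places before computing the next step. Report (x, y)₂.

(-0.0567, -0.8529)

At (5/2, -2): F = (9.0000, -1.5000).
Jacobian J = [[-y + 2, -x + 1], [4·x + 3·y, 3·x]].
At the point, J = [[4.0000, -1.5000], [4.0000, 7.5000]] (det J = 36.0000).
Solving J·Δ = −F gives Δ = (-1.8125, 1.1667).
Then the next iterate is (x, y)₁ = (0.6875, -0.8333).
Round to (0.6875, -0.8333) and repeat: F = (2.114594, 0.226631), J = [[2.8333, 0.3125], [0.2501, 2.0625]].
Δ = (-0.7442, -0.0196), so (x, y)₂ = (-0.0567, -0.8529).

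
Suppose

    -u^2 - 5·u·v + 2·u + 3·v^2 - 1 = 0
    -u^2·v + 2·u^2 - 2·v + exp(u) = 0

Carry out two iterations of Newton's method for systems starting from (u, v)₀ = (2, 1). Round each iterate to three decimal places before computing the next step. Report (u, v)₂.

At (2, 1): F = (-8.000, 9.38906).
Jacobian J = [[-2·u - 5·v + 2, -5·u + 6·v], [-2·u·v + 4·u + exp(u), -u^2 - 2]].
At the point, J = [[-7.000, -4.000], [11.38906, -6.000]] (det J = 87.55622).
Solving J·Δ = −F gives Δ = (-0.977, -0.290).
Then the next iterate is (u, v)₁ = (1.023, 0.710).
Round to (1.023, 0.710) and repeat: F = (-2.11988, 2.71155), J = [[-3.596, -0.855], [5.42087, -3.04653]].
Δ = (-0.563, -0.112), so (u, v)₂ = (0.460, 0.598).

(0.460, 0.598)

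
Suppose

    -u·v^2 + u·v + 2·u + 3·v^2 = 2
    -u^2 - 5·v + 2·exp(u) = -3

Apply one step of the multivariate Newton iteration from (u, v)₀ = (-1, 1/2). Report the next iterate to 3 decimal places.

(-0.137, 1.019)

At (-1, 1/2): F = (-3.500, 0.23576).
Jacobian J = [[-v^2 + v + 2, -2·u·v + u + 6·v], [-2·u + 2·exp(u), -5]].
At the point, J = [[2.250, 3.000], [2.73576, -5.000]] (det J = -19.45728).
Solving J·Δ = −F gives Δ = (0.863, 0.519).
Then the next iterate is (u, v)₁ = (-0.137, 1.019).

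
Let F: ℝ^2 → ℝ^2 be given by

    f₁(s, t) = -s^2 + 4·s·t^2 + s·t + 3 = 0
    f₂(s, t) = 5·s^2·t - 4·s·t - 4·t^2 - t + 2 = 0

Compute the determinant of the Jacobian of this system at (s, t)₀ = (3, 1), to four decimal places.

-726.0000

J = [[-2·s + 4·t^2 + t, 8·s·t + s], [10·s·t - 4·t, 5·s^2 - 4·s - 8·t - 1]].
At the point, J = [[-1.0000, 27.0000], [26.0000, 24.0000]].
det J = -726.0000.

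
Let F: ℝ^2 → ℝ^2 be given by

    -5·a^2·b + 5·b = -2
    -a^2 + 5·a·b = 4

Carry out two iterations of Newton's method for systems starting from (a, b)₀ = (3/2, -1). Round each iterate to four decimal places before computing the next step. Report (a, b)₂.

(1.4761, 0.9077)

At (3/2, -1): F = (8.2500, -13.7500).
Jacobian J = [[-10·a·b, -5·a^2 + 5], [-2·a + 5·b, 5·a]].
At the point, J = [[15.0000, -6.2500], [-8.0000, 7.5000]] (det J = 62.5000).
Solving J·Δ = −F gives Δ = (0.3850, 2.2440).
Then the next iterate is (a, b)₁ = (1.8850, 1.2440).
Round to (1.8850, 1.2440) and repeat: F = (-13.881059, 4.171475), J = [[-23.4494, -12.766125], [2.4500, 9.4250]].
Δ = (-0.4089, -0.3363), so (a, b)₂ = (1.4761, 0.9077).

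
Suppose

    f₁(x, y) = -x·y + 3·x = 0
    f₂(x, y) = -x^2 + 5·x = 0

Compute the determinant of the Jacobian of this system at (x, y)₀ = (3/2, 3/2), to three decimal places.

J = [[-y + 3, -x], [-2·x + 5, 0]].
At the point, J = [[1.500, -1.500], [2.000, 0.000]].
det J = 3.000.

3.000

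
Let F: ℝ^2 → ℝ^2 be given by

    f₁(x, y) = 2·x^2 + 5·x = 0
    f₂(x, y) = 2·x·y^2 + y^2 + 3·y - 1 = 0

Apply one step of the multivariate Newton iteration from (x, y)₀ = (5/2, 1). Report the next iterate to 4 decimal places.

At (5/2, 1): F = (25.0000, 8.0000).
Jacobian J = [[4·x + 5, 0], [2·y^2, 4·x·y + 2·y + 3]].
At the point, J = [[15.0000, 0.0000], [2.0000, 15.0000]] (det J = 225.0000).
Solving J·Δ = −F gives Δ = (-1.6667, -0.3111).
Then the next iterate is (x, y)₁ = (0.8333, 0.6889).

(0.8333, 0.6889)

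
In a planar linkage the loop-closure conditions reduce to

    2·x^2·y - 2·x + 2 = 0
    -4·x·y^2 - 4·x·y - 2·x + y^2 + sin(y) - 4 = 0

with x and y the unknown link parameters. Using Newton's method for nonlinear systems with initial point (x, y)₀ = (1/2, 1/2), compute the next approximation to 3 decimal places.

At (1/2, 1/2): F = (1.250, -5.77057).
Jacobian J = [[4·x·y - 2, 2·x^2], [-4·y^2 - 4·y - 2, -8·x·y - 4·x + 2·y + cos(y)]].
At the point, J = [[-1.000, 0.500], [-5.000, -2.12242]] (det J = 4.62242).
Solving J·Δ = −F gives Δ = (-0.050, -2.600).
Then the next iterate is (x, y)₁ = (0.450, -2.100).

(0.450, -2.100)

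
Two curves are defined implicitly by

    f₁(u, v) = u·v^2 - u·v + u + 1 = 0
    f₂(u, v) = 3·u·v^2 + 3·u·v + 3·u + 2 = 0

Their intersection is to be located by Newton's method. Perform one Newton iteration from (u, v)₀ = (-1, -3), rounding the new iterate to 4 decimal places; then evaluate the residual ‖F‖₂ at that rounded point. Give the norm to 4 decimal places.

At (-1, -3): F = (-12.0000, -19.0000).
Jacobian J = [[v^2 - v + 1, 2·u·v - u], [3·v^2 + 3·v + 3, 6·u·v + 3·u]].
At the point, J = [[13.0000, 7.0000], [21.0000, 15.0000]] (det J = 48.0000).
Solving J·Δ = −F gives Δ = (0.9792, -0.1042).
Then the next iterate is (u, v)₁ = (-0.0208, -3.1042).
Re-evaluating at (-0.0208, -3.1042): F = (0.714203, 1.530012), so ‖F‖₂ = 1.6885.

1.6885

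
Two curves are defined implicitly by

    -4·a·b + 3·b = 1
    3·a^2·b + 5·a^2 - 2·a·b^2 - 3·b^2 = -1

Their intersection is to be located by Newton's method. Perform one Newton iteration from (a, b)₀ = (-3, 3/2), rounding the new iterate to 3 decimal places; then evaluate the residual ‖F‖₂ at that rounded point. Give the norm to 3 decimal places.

At (-3, 3/2): F = (21.500, 93.250).
Jacobian J = [[-4·b, -4·a + 3], [6·a·b + 10·a - 2·b^2, 3·a^2 - 4·a·b - 6·b]].
At the point, J = [[-6.000, 15.000], [-61.500, 36.000]] (det J = 706.500).
Solving J·Δ = −F gives Δ = (0.884, -1.080).
Then the next iterate is (a, b)₁ = (-2.116, 0.420).
Re-evaluating at (-2.116, 0.420): F = (3.81488, 29.24620), so ‖F‖₂ = 29.494.

29.494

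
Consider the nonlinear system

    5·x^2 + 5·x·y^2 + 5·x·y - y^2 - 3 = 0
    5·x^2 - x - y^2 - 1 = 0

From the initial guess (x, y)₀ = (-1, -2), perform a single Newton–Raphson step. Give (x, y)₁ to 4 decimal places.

(-0.6794, -1.3684)

At (-1, -2): F = (-12.0000, 1.0000).
Jacobian J = [[10·x + 5·y^2 + 5·y, 10·x·y + 5·x - 2·y], [10·x - 1, -2·y]].
At the point, J = [[0.0000, 19.0000], [-11.0000, 4.0000]] (det J = 209.0000).
Solving J·Δ = −F gives Δ = (0.3206, 0.6316).
Then the next iterate is (x, y)₁ = (-0.6794, -1.3684).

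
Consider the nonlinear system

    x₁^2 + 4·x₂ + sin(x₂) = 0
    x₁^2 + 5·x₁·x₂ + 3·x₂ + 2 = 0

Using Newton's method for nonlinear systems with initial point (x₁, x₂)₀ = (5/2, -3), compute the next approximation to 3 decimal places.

(2.279, -0.675)

At (5/2, -3): F = (-5.89112, -38.250).
Jacobian J = [[2·x₁, cos(x₂) + 4], [2·x₁ + 5·x₂, 5·x₁ + 3]].
At the point, J = [[5.000, 3.01001], [-10.000, 15.500]] (det J = 107.60008).
Solving J·Δ = −F gives Δ = (-0.221, 2.325).
Then the next iterate is (x₁, x₂)₁ = (2.279, -0.675).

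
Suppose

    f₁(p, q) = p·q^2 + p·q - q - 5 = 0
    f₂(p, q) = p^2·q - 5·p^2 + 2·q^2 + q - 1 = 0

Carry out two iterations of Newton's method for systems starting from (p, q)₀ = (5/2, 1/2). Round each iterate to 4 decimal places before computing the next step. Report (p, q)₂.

(1.4331, 1.7007)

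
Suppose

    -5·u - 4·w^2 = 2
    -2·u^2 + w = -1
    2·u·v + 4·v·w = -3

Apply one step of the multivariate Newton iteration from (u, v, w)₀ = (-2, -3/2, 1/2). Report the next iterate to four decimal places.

(-1.2963, -2.1667, 1.3704)

At (-2, -3/2, 1/2): F = (7.0000, -6.5000, 6.0000).
Jacobian J = [[-5, 0, -8·w], [-4·u, 0, 1], [2·v, 2·u + 4·w, 4·v]].
At the point, J = [[-5.0000, 0.0000, -4.0000], [8.0000, 0.0000, 1.0000], [-3.0000, -2.0000, -6.0000]] (det J = 54.0000).
Solving J·Δ = −F gives Δ = (0.7037, -0.6667, 0.8704).
Then the next iterate is (u, v, w)₁ = (-1.2963, -2.1667, 1.3704).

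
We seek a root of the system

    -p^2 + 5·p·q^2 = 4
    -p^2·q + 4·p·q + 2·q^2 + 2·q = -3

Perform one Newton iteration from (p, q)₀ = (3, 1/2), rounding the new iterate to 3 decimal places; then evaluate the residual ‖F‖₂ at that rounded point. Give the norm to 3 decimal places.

At (3, 1/2): F = (-9.250, 6.000).
Jacobian J = [[-2·p + 5·q^2, 10·p·q], [-2·p·q + 4·q, -p^2 + 4·p + 4·q + 2]].
At the point, J = [[-4.750, 15.000], [-1.000, 7.000]] (det J = -18.250).
Solving J·Δ = −F gives Δ = (-8.479, -2.068).
Then the next iterate is (p, q)₁ = (-5.479, -1.568).
Re-evaluating at (-5.479, -1.568): F = (-101.37345, 86.21602), so ‖F‖₂ = 133.078.

133.078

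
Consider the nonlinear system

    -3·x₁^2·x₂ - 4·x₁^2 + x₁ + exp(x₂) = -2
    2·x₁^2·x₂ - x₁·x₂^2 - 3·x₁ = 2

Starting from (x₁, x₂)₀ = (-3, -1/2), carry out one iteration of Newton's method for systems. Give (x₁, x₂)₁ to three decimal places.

(-1.796, -0.637)

At (-3, -1/2): F = (-22.89347, -1.250).
Jacobian J = [[-6·x₁·x₂ - 8·x₁ + 1, -3·x₁^2 + exp(x₂)], [4·x₁·x₂ - x₂^2 - 3, 2·x₁^2 - 2·x₁·x₂]].
At the point, J = [[16.000, -26.39347], [2.750, 15.000]] (det J = 312.58204).
Solving J·Δ = −F gives Δ = (1.204, -0.137).
Then the next iterate is (x₁, x₂)₁ = (-1.796, -0.637).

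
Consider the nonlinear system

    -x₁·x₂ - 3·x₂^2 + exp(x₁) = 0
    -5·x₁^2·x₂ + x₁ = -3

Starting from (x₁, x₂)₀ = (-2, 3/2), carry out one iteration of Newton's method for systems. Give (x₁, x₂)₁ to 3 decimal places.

(-1.465, 0.879)

At (-2, 3/2): F = (-3.61466, -29.000).
Jacobian J = [[-x₂ + exp(x₁), -x₁ - 6·x₂], [-10·x₁·x₂ + 1, -5·x₁^2]].
At the point, J = [[-1.36466, -7.000], [31.000, -20.000]] (det J = 244.29329).
Solving J·Δ = −F gives Δ = (0.535, -0.621).
Then the next iterate is (x₁, x₂)₁ = (-1.465, 0.879).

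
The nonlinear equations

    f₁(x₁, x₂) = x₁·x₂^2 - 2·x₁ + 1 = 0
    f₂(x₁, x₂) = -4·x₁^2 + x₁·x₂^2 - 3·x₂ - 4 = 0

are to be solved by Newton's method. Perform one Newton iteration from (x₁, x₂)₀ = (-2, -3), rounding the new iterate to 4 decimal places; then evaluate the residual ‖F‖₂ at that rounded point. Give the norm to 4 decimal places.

At (-2, -3): F = (-13.0000, -29.0000).
Jacobian J = [[x₂^2 - 2, 2·x₁·x₂], [-8·x₁ + x₂^2, 2·x₁·x₂ - 3]].
At the point, J = [[7.0000, 12.0000], [25.0000, 9.0000]] (det J = -237.0000).
Solving J·Δ = −F gives Δ = (0.9747, 0.5148).
Then the next iterate is (x₁, x₂)₁ = (-1.0253, -2.4852).
Re-evaluating at (-1.0253, -2.4852): F = (-3.281877, -7.081838), so ‖F‖₂ = 7.8053.

7.8053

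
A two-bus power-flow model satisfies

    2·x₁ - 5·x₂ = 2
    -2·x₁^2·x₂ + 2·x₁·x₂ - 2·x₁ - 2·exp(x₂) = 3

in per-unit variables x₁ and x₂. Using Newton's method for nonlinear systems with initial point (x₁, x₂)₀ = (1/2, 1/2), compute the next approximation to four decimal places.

(-1.1317, -0.8527)

At (1/2, 1/2): F = (-3.5000, -7.047443).
Jacobian J = [[2, -5], [-4·x₁·x₂ + 2·x₂ - 2, -2·x₁^2 + 2·x₁ - 2·exp(x₂)]].
At the point, J = [[2.0000, -5.0000], [-2.0000, -2.797443]] (det J = -15.594885).
Solving J·Δ = −F gives Δ = (-1.6317, -1.3527).
Then the next iterate is (x₁, x₂)₁ = (-1.1317, -0.8527).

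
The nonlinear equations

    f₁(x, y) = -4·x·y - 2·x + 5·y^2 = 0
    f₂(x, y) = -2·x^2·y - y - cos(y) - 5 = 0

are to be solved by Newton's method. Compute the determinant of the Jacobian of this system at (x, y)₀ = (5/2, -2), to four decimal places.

J = [[-4·y - 2, -4·x + 10·y], [-4·x·y, -2·x^2 + sin(y) - 1]].
At the point, J = [[6.0000, -30.0000], [20.0000, -14.409297]].
det J = 513.5442.

513.5442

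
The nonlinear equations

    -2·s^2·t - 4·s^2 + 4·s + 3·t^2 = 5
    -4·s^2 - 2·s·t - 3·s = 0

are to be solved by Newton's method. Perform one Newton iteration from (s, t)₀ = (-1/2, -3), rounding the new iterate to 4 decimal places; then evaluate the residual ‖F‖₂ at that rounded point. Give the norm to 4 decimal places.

4.2993

At (-1/2, -3): F = (20.5000, -2.5000).
Jacobian J = [[-4·s·t - 8·s + 4, -2·s^2 + 6·t], [-8·s - 2·t - 3, -2·s]].
At the point, J = [[2.0000, -18.5000], [7.0000, 1.0000]] (det J = 131.5000).
Solving J·Δ = −F gives Δ = (0.1958, 1.1293).
Then the next iterate is (s, t)₁ = (-0.3042, -1.8707).
Re-evaluating at (-0.3042, -1.8707): F = (4.257825, -0.595684), so ‖F‖₂ = 4.2993.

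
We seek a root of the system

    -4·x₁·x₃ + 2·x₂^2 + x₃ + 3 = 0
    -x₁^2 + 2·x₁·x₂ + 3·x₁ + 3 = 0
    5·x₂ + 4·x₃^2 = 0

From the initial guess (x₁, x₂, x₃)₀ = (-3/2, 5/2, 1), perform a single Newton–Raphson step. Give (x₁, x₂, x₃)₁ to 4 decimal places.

(-0.7162, 1.6241, -0.5150)

At (-3/2, 5/2, 1): F = (22.5000, -11.2500, 16.5000).
Jacobian J = [[-4·x₃, 4·x₂, -4·x₁ + 1], [-2·x₁ + 2·x₂ + 3, 2·x₁, 0], [0, 5, 8·x₃]].
At the point, J = [[-4.0000, 10.0000, 7.0000], [11.0000, -3.0000, 0.0000], [0.0000, 5.0000, 8.0000]] (det J = -399.0000).
Solving J·Δ = −F gives Δ = (0.7838, -0.8759, -1.5150).
Then the next iterate is (x₁, x₂, x₃)₁ = (-0.7162, 1.6241, -0.5150).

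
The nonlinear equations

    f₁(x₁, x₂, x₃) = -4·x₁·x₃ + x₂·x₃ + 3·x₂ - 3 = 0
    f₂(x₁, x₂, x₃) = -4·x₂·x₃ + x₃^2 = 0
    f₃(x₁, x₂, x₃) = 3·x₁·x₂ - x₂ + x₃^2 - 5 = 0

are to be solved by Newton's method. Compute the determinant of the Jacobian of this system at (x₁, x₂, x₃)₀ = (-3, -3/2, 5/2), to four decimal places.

-1344.7500

J = [[-4·x₃, x₃ + 3, -4·x₁ + x₂], [0, -4·x₃, -4·x₂ + 2·x₃], [3·x₂, 3·x₁ - 1, 2·x₃]].
At the point, J = [[-10.0000, 5.5000, 10.5000], [0.0000, -10.0000, 11.0000], [-4.5000, -10.0000, 5.0000]].
det J = -1344.7500.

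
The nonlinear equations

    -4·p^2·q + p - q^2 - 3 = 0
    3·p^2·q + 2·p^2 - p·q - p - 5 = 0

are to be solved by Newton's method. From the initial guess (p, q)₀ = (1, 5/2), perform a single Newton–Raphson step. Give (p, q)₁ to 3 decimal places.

At (1, 5/2): F = (-18.250, 1.000).
Jacobian J = [[-8·p·q + 1, -4·p^2 - 2·q], [6·p·q + 4·p - q - 1, 3·p^2 - p]].
At the point, J = [[-19.000, -9.000], [15.500, 2.000]] (det J = 101.500).
Solving J·Δ = −F gives Δ = (0.271, -2.600).
Then the next iterate is (p, q)₁ = (1.271, -0.100).

(1.271, -0.100)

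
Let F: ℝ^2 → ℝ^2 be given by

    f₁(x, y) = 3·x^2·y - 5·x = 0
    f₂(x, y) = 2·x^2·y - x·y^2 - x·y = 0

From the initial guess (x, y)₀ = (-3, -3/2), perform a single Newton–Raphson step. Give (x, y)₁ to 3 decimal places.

At (-3, -3/2): F = (-25.500, -24.750).
Jacobian J = [[6·x·y - 5, 3·x^2], [4·x·y - y^2 - y, 2·x^2 - 2·x·y - x]].
At the point, J = [[22.000, 27.000], [17.250, 12.000]] (det J = -201.750).
Solving J·Δ = −F gives Δ = (1.796, -0.519).
Then the next iterate is (x, y)₁ = (-1.204, -2.019).

(-1.204, -2.019)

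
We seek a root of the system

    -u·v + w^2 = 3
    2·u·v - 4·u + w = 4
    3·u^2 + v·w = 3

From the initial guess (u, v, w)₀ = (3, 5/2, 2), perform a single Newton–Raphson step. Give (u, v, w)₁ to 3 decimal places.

At (3, 5/2, 2): F = (-6.500, 1.000, 29.000).
Jacobian J = [[-v, -u, 2·w], [2·v - 4, 2·u, 1], [6·u, w, v]].
At the point, J = [[-2.500, -3.000, 4.000], [1.000, 6.000, 1.000], [18.000, 2.000, 2.500]] (det J = -503.000).
Solving J·Δ = −F gives Δ = (-1.694, 0.019, 0.581).
Then the next iterate is (u, v, w)₁ = (1.306, 2.519, 2.581).

(1.306, 2.519, 2.581)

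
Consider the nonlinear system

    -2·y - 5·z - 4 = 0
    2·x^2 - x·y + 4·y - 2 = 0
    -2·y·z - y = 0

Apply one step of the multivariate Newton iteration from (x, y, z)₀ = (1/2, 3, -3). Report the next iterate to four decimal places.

At (1/2, 3, -3): F = (5.0000, 9.0000, 15.0000).
Jacobian J = [[0, -2, -5], [4·x - y, -x + 4, 0], [0, -2·z - 1, -2·y]].
At the point, J = [[0.0000, -2.0000, -5.0000], [-1.0000, 3.5000, 0.0000], [0.0000, 5.0000, -6.0000]] (det J = 37.0000).
Solving J·Δ = −F gives Δ = (4.7432, -1.2162, 1.4865).
Then the next iterate is (x, y, z)₁ = (5.2432, 1.7838, -1.5135).

(5.2432, 1.7838, -1.5135)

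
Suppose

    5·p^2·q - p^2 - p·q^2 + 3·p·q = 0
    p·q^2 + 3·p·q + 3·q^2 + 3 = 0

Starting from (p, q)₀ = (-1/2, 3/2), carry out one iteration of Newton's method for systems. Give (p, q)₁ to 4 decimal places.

(-0.6464, 0.6022)

At (-1/2, 3/2): F = (0.5000, 6.3750).
Jacobian J = [[10·p·q - 2·p - q^2 + 3·q, 5·p^2 - 2·p·q + 3·p], [q^2 + 3·q, 2·p·q + 3·p + 6·q]].
At the point, J = [[-4.2500, 1.2500], [6.7500, 6.0000]] (det J = -33.9375).
Solving J·Δ = −F gives Δ = (-0.1464, -0.8978).
Then the next iterate is (p, q)₁ = (-0.6464, 0.6022).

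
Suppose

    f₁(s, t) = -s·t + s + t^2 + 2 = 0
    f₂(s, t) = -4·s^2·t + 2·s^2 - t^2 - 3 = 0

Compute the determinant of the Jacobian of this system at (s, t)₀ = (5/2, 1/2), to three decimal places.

-13.000

J = [[-t + 1, -s + 2·t], [-8·s·t + 4·s, -4·s^2 - 2·t]].
At the point, J = [[0.500, -1.500], [0.000, -26.000]].
det J = -13.000.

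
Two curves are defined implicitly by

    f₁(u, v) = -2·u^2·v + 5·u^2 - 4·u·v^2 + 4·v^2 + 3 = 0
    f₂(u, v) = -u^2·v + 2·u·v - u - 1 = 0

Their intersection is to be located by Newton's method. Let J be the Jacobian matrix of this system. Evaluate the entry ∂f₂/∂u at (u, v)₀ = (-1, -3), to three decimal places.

-13.000

∂f₂/∂u = -2·u·v + 2·v - 1.
At (-1, -3) this is -13.000.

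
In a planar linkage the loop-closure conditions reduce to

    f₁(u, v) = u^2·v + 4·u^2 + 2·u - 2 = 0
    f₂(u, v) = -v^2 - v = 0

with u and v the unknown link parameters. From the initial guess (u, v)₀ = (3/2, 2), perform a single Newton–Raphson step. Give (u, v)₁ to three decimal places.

(0.910, 0.800)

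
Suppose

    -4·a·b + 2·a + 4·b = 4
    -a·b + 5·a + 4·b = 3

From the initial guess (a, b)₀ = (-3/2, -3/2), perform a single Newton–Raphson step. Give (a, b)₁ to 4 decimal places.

At (-3/2, -3/2): F = (-22.0000, -18.7500).
Jacobian J = [[-4·b + 2, -4·a + 4], [-b + 5, -a + 4]].
At the point, J = [[8.0000, 10.0000], [6.5000, 5.5000]] (det J = -21.0000).
Solving J·Δ = −F gives Δ = (3.1667, -0.3333).
Then the next iterate is (a, b)₁ = (1.6667, -1.8333).

(1.6667, -1.8333)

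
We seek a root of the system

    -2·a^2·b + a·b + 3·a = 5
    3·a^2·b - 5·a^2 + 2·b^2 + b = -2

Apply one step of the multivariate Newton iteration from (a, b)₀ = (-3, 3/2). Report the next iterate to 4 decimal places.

At (-3, 3/2): F = (-45.5000, 3.5000).
Jacobian J = [[-4·a·b + b + 3, -2·a^2 + a], [6·a·b - 10·a, 3·a^2 + 4·b + 1]].
At the point, J = [[22.5000, -21.0000], [3.0000, 34.0000]] (det J = 828.0000).
Solving J·Δ = −F gives Δ = (1.7796, -0.2600).
Then the next iterate is (a, b)₁ = (-1.2204, 1.2400).

(-1.2204, 1.2400)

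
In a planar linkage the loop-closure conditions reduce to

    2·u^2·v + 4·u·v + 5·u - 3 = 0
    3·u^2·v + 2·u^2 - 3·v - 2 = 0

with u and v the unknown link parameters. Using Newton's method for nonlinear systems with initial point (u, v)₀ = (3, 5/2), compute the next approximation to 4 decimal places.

At (3, 5/2): F = (87.0000, 76.0000).
Jacobian J = [[4·u·v + 4·v + 5, 2·u^2 + 4·u], [6·u·v + 4·u, 3·u^2 - 3]].
At the point, J = [[45.0000, 30.0000], [57.0000, 24.0000]] (det J = -630.0000).
Solving J·Δ = −F gives Δ = (-0.3048, -2.4429).
Then the next iterate is (u, v)₁ = (2.6952, 0.0571).

(2.6952, 0.0571)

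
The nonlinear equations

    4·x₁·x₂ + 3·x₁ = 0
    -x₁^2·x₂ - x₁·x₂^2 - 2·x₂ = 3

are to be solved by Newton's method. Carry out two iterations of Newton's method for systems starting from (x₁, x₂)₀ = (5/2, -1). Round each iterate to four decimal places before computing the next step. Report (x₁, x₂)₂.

(1.8443, -0.7534)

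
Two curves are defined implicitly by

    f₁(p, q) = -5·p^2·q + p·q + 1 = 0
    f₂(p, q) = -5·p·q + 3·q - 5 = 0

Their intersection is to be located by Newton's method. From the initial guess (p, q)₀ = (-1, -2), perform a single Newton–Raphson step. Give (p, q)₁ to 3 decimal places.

At (-1, -2): F = (13.000, -21.000).
Jacobian J = [[-10·p·q + q, -5·p^2 + p], [-5·q, -5·p + 3]].
At the point, J = [[-22.000, -6.000], [10.000, 8.000]] (det J = -116.000).
Solving J·Δ = −F gives Δ = (-0.190, 2.862).
Then the next iterate is (p, q)₁ = (-1.190, 0.862).

(-1.190, 0.862)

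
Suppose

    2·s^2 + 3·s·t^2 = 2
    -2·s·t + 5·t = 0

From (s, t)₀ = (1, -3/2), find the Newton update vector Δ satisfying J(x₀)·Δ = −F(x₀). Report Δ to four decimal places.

(0.3418, 1.1582)

At (1, -3/2): F = (6.7500, -4.5000).
Jacobian J = [[4·s + 3·t^2, 6·s·t], [-2·t, -2·s + 5]].
At the point, J = [[10.7500, -9.0000], [3.0000, 3.0000]] (det J = 59.2500).
Solving J·Δ = −F gives Δ = (0.3418, 1.1582).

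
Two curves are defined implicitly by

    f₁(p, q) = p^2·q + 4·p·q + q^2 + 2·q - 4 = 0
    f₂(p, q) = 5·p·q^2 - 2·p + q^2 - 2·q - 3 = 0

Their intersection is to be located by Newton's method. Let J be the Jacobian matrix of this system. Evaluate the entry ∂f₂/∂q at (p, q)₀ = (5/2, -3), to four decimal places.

∂f₂/∂q = 10·p·q + 2·q - 2.
At (5/2, -3) this is -83.0000.

-83.0000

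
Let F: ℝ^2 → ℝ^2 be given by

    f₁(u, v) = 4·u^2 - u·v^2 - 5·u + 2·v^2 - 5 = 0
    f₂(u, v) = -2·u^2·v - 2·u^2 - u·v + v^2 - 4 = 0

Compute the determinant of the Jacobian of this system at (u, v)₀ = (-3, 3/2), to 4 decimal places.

-52.5000

J = [[8·u - v^2 - 5, -2·u·v + 4·v], [-4·u·v - 4·u - v, -2·u^2 - u + 2·v]].
At the point, J = [[-31.2500, 15.0000], [28.5000, -12.0000]].
det J = -52.5000.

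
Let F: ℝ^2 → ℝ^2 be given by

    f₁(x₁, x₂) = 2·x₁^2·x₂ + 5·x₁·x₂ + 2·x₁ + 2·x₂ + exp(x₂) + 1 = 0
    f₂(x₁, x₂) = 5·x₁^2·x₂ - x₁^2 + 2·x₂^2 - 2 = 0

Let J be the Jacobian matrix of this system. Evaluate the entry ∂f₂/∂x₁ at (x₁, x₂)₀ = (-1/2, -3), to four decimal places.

∂f₂/∂x₁ = 10·x₁·x₂ - 2·x₁.
At (-1/2, -3) this is 16.0000.

16.0000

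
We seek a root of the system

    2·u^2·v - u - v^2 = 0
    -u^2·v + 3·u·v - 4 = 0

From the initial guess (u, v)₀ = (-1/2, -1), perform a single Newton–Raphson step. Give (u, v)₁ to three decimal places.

At (-1/2, -1): F = (-1.000, -2.250).
Jacobian J = [[4·u·v - 1, 2·u^2 - 2·v], [-2·u·v + 3·v, -u^2 + 3·u]].
At the point, J = [[1.000, 2.500], [-4.000, -1.750]] (det J = 8.250).
Solving J·Δ = −F gives Δ = (-0.894, 0.758).
Then the next iterate is (u, v)₁ = (-1.394, -0.242).

(-1.394, -0.242)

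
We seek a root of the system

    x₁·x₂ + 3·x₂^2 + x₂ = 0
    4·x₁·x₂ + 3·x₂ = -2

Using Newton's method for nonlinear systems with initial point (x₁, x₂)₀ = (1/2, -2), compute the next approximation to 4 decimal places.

At (1/2, -2): F = (9.0000, -8.0000).
Jacobian J = [[x₂, x₁ + 6·x₂ + 1], [4·x₂, 4·x₁ + 3]].
At the point, J = [[-2.0000, -10.5000], [-8.0000, 5.0000]] (det J = -94.0000).
Solving J·Δ = −F gives Δ = (-0.4149, 0.9362).
Then the next iterate is (x₁, x₂)₁ = (0.0851, -1.0638).

(0.0851, -1.0638)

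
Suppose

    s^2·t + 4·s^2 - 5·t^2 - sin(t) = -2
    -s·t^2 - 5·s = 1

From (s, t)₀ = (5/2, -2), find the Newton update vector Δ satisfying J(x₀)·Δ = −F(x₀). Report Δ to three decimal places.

(-1.708, 0.813)

At (5/2, -2): F = (-4.59070, -23.500).
Jacobian J = [[2·s·t + 8·s, s^2 - 10·t - cos(t)], [-t^2 - 5, -2·s·t]].
At the point, J = [[10.000, 26.66615], [-9.000, 10.000]] (det J = 339.99532).
Solving J·Δ = −F gives Δ = (-1.708, 0.813).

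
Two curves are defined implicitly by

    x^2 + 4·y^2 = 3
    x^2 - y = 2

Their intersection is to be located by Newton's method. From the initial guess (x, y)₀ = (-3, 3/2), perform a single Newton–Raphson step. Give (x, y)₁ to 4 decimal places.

At (-3, 3/2): F = (15.0000, 5.5000).
Jacobian J = [[2·x, 8·y], [2·x, -1]].
At the point, J = [[-6.0000, 12.0000], [-6.0000, -1.0000]] (det J = 78.0000).
Solving J·Δ = −F gives Δ = (1.0385, -0.7308).
Then the next iterate is (x, y)₁ = (-1.9615, 0.7692).

(-1.9615, 0.7692)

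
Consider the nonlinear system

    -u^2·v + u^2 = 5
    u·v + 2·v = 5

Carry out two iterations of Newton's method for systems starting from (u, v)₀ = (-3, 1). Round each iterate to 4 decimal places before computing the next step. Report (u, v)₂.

At (-3, 1): F = (-5.0000, -6.0000).
Jacobian J = [[-2·u·v + 2·u, -u^2], [v, u + 2]].
At the point, J = [[0.0000, -9.0000], [1.0000, -1.0000]] (det J = 9.0000).
Solving J·Δ = −F gives Δ = (5.4444, -0.5556).
Then the next iterate is (u, v)₁ = (2.4444, 0.4444).
Round to (2.4444, 0.4444) and repeat: F = (-1.680239, -3.024909), J = [[2.716217, -5.975091], [0.4444, 4.4444]].
Δ = (1.7343, 0.5072), so (u, v)₂ = (4.1787, 0.9516).

(4.1787, 0.9516)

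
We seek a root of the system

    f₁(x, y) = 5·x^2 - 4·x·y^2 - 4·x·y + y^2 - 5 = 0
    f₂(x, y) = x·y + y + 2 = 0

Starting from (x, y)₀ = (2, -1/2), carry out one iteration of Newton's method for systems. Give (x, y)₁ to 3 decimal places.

(1.164, -0.806)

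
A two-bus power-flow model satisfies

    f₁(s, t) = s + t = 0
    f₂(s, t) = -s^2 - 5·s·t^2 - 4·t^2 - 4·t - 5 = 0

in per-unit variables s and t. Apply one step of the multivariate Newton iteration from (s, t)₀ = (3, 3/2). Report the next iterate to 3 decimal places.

(-1.840, 1.840)

At (3, 3/2): F = (4.500, -62.750).
Jacobian J = [[1, 1], [-2·s - 5·t^2, -10·s·t - 8·t - 4]].
At the point, J = [[1.000, 1.000], [-17.250, -61.000]] (det J = -43.750).
Solving J·Δ = −F gives Δ = (-4.840, 0.340).
Then the next iterate is (s, t)₁ = (-1.840, 1.840).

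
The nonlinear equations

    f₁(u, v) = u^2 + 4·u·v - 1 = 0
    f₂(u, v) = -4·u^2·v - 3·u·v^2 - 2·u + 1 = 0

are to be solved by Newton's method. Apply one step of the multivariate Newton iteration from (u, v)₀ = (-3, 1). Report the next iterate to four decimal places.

At (-3, 1): F = (-4.0000, -20.0000).
Jacobian J = [[2·u + 4·v, 4·u], [-8·u·v - 3·v^2 - 2, -4·u^2 - 6·u·v]].
At the point, J = [[-2.0000, -12.0000], [19.0000, -18.0000]] (det J = 264.0000).
Solving J·Δ = −F gives Δ = (0.6364, -0.4394).
Then the next iterate is (u, v)₁ = (-2.3636, 0.5606).

(-2.3636, 0.5606)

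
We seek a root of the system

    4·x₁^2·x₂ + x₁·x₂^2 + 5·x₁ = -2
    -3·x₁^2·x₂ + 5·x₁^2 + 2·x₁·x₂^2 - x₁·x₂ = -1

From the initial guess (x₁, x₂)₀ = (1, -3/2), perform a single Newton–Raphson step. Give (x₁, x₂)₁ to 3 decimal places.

At (1, -3/2): F = (3.250, 16.500).
Jacobian J = [[8·x₁·x₂ + x₂^2 + 5, 4·x₁^2 + 2·x₁·x₂], [-6·x₁·x₂ + 10·x₁ + 2·x₂^2 - x₂, -3·x₁^2 + 4·x₁·x₂ - x₁]].
At the point, J = [[-4.750, 1.000], [25.000, -10.000]] (det J = 22.500).
Solving J·Δ = −F gives Δ = (2.178, 7.094).
Then the next iterate is (x₁, x₂)₁ = (3.178, 5.594).

(3.178, 5.594)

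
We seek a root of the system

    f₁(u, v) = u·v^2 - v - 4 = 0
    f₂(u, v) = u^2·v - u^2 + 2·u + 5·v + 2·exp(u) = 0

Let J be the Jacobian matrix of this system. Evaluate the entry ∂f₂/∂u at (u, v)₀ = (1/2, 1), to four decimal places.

5.2974

∂f₂/∂u = 2·u·v - 2·u + 2·exp(u) + 2.
At (1/2, 1) this is 5.2974.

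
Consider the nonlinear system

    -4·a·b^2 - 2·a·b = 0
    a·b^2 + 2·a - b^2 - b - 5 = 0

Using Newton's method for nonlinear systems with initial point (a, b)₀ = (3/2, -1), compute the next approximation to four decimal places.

At (3/2, -1): F = (-3.0000, -0.5000).
Jacobian J = [[-4·b^2 - 2·b, -8·a·b - 2·a], [b^2 + 2, 2·a·b - 2·b - 1]].
At the point, J = [[-2.0000, 9.0000], [3.0000, -2.0000]] (det J = -23.0000).
Solving J·Δ = −F gives Δ = (0.4565, 0.4348).
Then the next iterate is (a, b)₁ = (1.9565, -0.5652).

(1.9565, -0.5652)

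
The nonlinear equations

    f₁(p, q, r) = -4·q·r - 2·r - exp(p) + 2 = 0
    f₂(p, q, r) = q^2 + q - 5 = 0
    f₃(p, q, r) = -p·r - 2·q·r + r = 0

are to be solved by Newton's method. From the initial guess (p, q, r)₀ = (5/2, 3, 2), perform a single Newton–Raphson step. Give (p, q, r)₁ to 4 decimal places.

At (5/2, 3, 2): F = (-38.182494, 7.0000, -15.0000).
Jacobian J = [[-exp(p), -4·r, -4·q - 2], [0, 2·q + 1, 0], [-r, -2·r, -p - 2·q + 1]].
At the point, J = [[-12.182494, -8.0000, -14.0000], [0.0000, 7.0000, 0.0000], [-2.0000, -4.0000, -7.5000]] (det J = 443.580933).
Solving J·Δ = −F gives Δ = (-1.1420, -1.0000, -1.1621).
Then the next iterate is (p, q, r)₁ = (1.3580, 2.0000, 0.8379).

(1.3580, 2.0000, 0.8379)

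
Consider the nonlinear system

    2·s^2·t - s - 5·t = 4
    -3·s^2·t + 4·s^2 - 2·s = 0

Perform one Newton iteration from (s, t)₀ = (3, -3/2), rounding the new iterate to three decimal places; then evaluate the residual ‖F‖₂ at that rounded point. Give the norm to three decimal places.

15.623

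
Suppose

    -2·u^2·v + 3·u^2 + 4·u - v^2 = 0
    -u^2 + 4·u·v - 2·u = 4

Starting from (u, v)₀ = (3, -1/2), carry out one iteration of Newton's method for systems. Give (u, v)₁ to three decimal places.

At (3, -1/2): F = (47.750, -25.000).
Jacobian J = [[-4·u·v + 6·u + 4, -2·u^2 - 2·v], [-2·u + 4·v - 2, 4·u]].
At the point, J = [[28.000, -17.000], [-10.000, 12.000]] (det J = 166.000).
Solving J·Δ = −F gives Δ = (-0.892, 1.340).
Then the next iterate is (u, v)₁ = (2.108, 0.840).

(2.108, 0.840)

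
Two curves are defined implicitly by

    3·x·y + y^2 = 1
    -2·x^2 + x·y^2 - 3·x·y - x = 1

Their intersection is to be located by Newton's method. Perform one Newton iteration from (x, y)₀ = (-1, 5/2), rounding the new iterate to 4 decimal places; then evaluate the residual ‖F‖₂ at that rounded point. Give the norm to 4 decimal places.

0.2867

At (-1, 5/2): F = (-2.2500, -0.7500).
Jacobian J = [[3·y, 3·x + 2·y], [-4·x + y^2 - 3·y - 1, 2·x·y - 3·x]].
At the point, J = [[7.5000, 2.0000], [1.7500, -2.0000]] (det J = -18.5000).
Solving J·Δ = −F gives Δ = (0.3243, -0.0912).
Then the next iterate is (x, y)₁ = (-0.6757, 2.4088).
Re-evaluating at (-0.6757, 2.4088): F = (-0.080561, -0.275188), so ‖F‖₂ = 0.2867.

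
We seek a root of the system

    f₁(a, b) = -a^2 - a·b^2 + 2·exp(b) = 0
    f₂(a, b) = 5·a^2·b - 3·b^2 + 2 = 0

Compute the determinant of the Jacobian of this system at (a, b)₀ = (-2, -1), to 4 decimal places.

143.2848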